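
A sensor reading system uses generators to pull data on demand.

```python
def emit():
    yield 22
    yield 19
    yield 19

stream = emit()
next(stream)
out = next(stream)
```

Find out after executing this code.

Step 1: emit() creates a generator.
Step 2: next(stream) yields 22 (consumed and discarded).
Step 3: next(stream) yields 19, assigned to out.
Therefore out = 19.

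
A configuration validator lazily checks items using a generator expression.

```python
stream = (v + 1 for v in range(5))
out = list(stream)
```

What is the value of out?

Step 1: For each v in range(5), compute v+1:
  v=0: 0+1 = 1
  v=1: 1+1 = 2
  v=2: 2+1 = 3
  v=3: 3+1 = 4
  v=4: 4+1 = 5
Therefore out = [1, 2, 3, 4, 5].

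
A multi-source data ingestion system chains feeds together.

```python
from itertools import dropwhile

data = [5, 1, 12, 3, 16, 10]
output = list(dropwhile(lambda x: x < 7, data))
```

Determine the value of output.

Step 1: dropwhile drops elements while < 7:
  5 < 7: dropped
  1 < 7: dropped
  12: kept (dropping stopped)
Step 2: Remaining elements kept regardless of condition.
Therefore output = [12, 3, 16, 10].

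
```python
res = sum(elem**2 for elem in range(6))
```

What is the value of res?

Step 1: Compute elem**2 for each elem in range(6):
  elem=0: 0**2 = 0
  elem=1: 1**2 = 1
  elem=2: 2**2 = 4
  elem=3: 3**2 = 9
  elem=4: 4**2 = 16
  elem=5: 5**2 = 25
Step 2: sum = 0 + 1 + 4 + 9 + 16 + 25 = 55.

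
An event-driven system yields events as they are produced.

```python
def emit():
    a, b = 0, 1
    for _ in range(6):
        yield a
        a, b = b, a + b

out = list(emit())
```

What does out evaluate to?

Step 1: Fibonacci-like sequence starting with a=0, b=1:
  Iteration 1: yield a=0, then a,b = 1,1
  Iteration 2: yield a=1, then a,b = 1,2
  Iteration 3: yield a=1, then a,b = 2,3
  Iteration 4: yield a=2, then a,b = 3,5
  Iteration 5: yield a=3, then a,b = 5,8
  Iteration 6: yield a=5, then a,b = 8,13
Therefore out = [0, 1, 1, 2, 3, 5].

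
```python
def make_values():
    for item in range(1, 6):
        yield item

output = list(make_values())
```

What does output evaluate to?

Step 1: The generator yields each value from range(1, 6).
Step 2: list() consumes all yields: [1, 2, 3, 4, 5].
Therefore output = [1, 2, 3, 4, 5].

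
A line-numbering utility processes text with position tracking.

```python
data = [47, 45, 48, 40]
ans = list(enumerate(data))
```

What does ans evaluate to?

Step 1: enumerate pairs each element with its index:
  (0, 47)
  (1, 45)
  (2, 48)
  (3, 40)
Therefore ans = [(0, 47), (1, 45), (2, 48), (3, 40)].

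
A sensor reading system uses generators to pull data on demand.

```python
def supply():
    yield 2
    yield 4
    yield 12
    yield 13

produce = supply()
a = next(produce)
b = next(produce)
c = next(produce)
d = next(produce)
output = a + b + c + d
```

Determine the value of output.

Step 1: Create generator and consume all values:
  a = next(produce) = 2
  b = next(produce) = 4
  c = next(produce) = 12
  d = next(produce) = 13
Step 2: output = 2 + 4 + 12 + 13 = 31.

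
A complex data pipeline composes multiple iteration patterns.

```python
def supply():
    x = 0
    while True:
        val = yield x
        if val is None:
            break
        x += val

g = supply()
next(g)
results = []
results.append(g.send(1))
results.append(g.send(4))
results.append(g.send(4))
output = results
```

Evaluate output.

Step 1: next(g) -> yield 0.
Step 2: send(1) -> x = 1, yield 1.
Step 3: send(4) -> x = 5, yield 5.
Step 4: send(4) -> x = 9, yield 9.
Therefore output = [1, 5, 9].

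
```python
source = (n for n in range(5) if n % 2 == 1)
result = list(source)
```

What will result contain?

Step 1: Filter range(5) keeping only odd values:
  n=0: even, excluded
  n=1: odd, included
  n=2: even, excluded
  n=3: odd, included
  n=4: even, excluded
Therefore result = [1, 3].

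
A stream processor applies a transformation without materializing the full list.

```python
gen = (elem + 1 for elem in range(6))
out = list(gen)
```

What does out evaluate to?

Step 1: For each elem in range(6), compute elem+1:
  elem=0: 0+1 = 1
  elem=1: 1+1 = 2
  elem=2: 2+1 = 3
  elem=3: 3+1 = 4
  elem=4: 4+1 = 5
  elem=5: 5+1 = 6
Therefore out = [1, 2, 3, 4, 5, 6].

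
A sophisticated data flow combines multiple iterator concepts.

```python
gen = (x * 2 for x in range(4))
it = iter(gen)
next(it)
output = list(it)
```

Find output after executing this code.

Step 1: Generator produces [0, 2, 4, 6].
Step 2: next(it) consumes first element (0).
Step 3: list(it) collects remaining: [2, 4, 6].
Therefore output = [2, 4, 6].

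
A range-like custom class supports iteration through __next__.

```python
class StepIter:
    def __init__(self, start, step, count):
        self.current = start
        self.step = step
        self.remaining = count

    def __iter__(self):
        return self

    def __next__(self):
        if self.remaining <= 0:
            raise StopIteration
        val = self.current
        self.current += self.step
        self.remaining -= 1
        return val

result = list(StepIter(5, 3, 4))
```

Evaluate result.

Step 1: StepIter starts at 5, increments by 3, for 4 steps:
  Yield 5, then current += 3
  Yield 8, then current += 3
  Yield 11, then current += 3
  Yield 14, then current += 3
Therefore result = [5, 8, 11, 14].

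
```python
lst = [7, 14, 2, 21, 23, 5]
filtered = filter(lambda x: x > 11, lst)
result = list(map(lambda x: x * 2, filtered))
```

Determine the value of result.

Step 1: Filter lst for elements > 11:
  7: removed
  14: kept
  2: removed
  21: kept
  23: kept
  5: removed
Step 2: Map x * 2 on filtered [14, 21, 23]:
  14 -> 28
  21 -> 42
  23 -> 46
Therefore result = [28, 42, 46].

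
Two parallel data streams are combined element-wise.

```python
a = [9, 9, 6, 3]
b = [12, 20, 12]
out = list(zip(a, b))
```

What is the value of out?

Step 1: zip stops at shortest (len(a)=4, len(b)=3):
  Index 0: (9, 12)
  Index 1: (9, 20)
  Index 2: (6, 12)
Step 2: Last element of a (3) has no pair, dropped.
Therefore out = [(9, 12), (9, 20), (6, 12)].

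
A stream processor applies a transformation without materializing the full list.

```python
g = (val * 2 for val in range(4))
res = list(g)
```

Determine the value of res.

Step 1: For each val in range(4), compute val*2:
  val=0: 0*2 = 0
  val=1: 1*2 = 2
  val=2: 2*2 = 4
  val=3: 3*2 = 6
Therefore res = [0, 2, 4, 6].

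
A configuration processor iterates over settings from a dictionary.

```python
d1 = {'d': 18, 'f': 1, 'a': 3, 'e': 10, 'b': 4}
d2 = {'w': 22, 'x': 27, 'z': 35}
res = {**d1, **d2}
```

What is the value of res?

Step 1: Merge d1 and d2 (d2 values override on key conflicts).
Step 2: d1 has keys ['d', 'f', 'a', 'e', 'b'], d2 has keys ['w', 'x', 'z'].
Therefore res = {'d': 18, 'f': 1, 'a': 3, 'e': 10, 'b': 4, 'w': 22, 'x': 27, 'z': 35}.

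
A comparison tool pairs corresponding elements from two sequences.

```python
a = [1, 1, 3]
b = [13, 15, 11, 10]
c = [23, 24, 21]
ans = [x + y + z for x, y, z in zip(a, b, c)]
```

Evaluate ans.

Step 1: zip three lists (truncates to shortest, len=3):
  1 + 13 + 23 = 37
  1 + 15 + 24 = 40
  3 + 11 + 21 = 35
Therefore ans = [37, 40, 35].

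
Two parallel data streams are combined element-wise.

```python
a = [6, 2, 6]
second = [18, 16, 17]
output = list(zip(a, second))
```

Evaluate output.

Step 1: zip pairs elements at same index:
  Index 0: (6, 18)
  Index 1: (2, 16)
  Index 2: (6, 17)
Therefore output = [(6, 18), (2, 16), (6, 17)].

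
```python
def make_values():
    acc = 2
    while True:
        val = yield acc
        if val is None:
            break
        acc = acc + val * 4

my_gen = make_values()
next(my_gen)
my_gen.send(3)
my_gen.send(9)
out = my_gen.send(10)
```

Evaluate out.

Step 1: next() -> yield acc=2.
Step 2: send(3) -> val=3, acc = 2 + 3*4 = 14, yield 14.
Step 3: send(9) -> val=9, acc = 14 + 9*4 = 50, yield 50.
Step 4: send(10) -> val=10, acc = 50 + 10*4 = 90, yield 90.
Therefore out = 90.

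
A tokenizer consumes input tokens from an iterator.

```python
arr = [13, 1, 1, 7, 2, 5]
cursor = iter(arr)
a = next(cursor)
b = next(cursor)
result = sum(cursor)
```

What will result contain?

Step 1: Create iterator over [13, 1, 1, 7, 2, 5].
Step 2: a = next() = 13, b = next() = 1.
Step 3: sum() of remaining [1, 7, 2, 5] = 15.
Therefore result = 15.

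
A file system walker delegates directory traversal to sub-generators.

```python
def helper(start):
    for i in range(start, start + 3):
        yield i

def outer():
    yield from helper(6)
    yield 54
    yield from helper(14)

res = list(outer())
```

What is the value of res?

Step 1: outer() delegates to helper(6):
  yield 6
  yield 7
  yield 8
Step 2: yield 54
Step 3: Delegates to helper(14):
  yield 14
  yield 15
  yield 16
Therefore res = [6, 7, 8, 54, 14, 15, 16].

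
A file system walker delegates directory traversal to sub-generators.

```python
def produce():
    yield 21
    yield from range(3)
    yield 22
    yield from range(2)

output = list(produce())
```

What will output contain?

Step 1: Trace yields in order:
  yield 21
  yield 0
  yield 1
  yield 2
  yield 22
  yield 0
  yield 1
Therefore output = [21, 0, 1, 2, 22, 0, 1].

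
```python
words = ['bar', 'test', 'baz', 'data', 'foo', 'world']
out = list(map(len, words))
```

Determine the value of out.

Step 1: Map len() to each word:
  'bar' -> 3
  'test' -> 4
  'baz' -> 3
  'data' -> 4
  'foo' -> 3
  'world' -> 5
Therefore out = [3, 4, 3, 4, 3, 5].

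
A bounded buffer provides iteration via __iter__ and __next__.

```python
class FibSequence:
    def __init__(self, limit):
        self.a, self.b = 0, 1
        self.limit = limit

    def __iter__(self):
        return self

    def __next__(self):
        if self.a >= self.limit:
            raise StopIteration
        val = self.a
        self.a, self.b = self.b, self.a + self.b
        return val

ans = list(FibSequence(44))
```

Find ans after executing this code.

Step 1: Fibonacci-like sequence (a=0, b=1) until >= 44:
  Yield 0, then a,b = 1,1
  Yield 1, then a,b = 1,2
  Yield 1, then a,b = 2,3
  Yield 2, then a,b = 3,5
  Yield 3, then a,b = 5,8
  Yield 5, then a,b = 8,13
  Yield 8, then a,b = 13,21
  Yield 13, then a,b = 21,34
  Yield 21, then a,b = 34,55
  Yield 34, then a,b = 55,89
Step 2: 55 >= 44, stop.
Therefore ans = [0, 1, 1, 2, 3, 5, 8, 13, 21, 34].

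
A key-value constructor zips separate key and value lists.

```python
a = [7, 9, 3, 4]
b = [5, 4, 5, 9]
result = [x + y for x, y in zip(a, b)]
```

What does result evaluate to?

Step 1: Add corresponding elements:
  7 + 5 = 12
  9 + 4 = 13
  3 + 5 = 8
  4 + 9 = 13
Therefore result = [12, 13, 8, 13].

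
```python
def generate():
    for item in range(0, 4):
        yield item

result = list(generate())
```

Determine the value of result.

Step 1: The generator yields each value from range(0, 4).
Step 2: list() consumes all yields: [0, 1, 2, 3].
Therefore result = [0, 1, 2, 3].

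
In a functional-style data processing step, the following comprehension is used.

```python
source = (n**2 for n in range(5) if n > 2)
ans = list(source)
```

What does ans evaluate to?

Step 1: For range(5), keep n > 2, then square:
  n=0: 0 <= 2, excluded
  n=1: 1 <= 2, excluded
  n=2: 2 <= 2, excluded
  n=3: 3 > 2, yield 3**2 = 9
  n=4: 4 > 2, yield 4**2 = 16
Therefore ans = [9, 16].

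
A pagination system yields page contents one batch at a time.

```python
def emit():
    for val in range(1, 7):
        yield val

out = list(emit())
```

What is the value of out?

Step 1: The generator yields each value from range(1, 7).
Step 2: list() consumes all yields: [1, 2, 3, 4, 5, 6].
Therefore out = [1, 2, 3, 4, 5, 6].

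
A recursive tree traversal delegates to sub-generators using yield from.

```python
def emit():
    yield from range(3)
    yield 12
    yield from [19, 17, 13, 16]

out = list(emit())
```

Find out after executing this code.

Step 1: Trace yields in order:
  yield 0
  yield 1
  yield 2
  yield 12
  yield 19
  yield 17
  yield 13
  yield 16
Therefore out = [0, 1, 2, 12, 19, 17, 13, 16].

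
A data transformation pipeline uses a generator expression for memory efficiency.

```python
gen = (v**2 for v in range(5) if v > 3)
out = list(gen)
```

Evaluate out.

Step 1: For range(5), keep v > 3, then square:
  v=0: 0 <= 3, excluded
  v=1: 1 <= 3, excluded
  v=2: 2 <= 3, excluded
  v=3: 3 <= 3, excluded
  v=4: 4 > 3, yield 4**2 = 16
Therefore out = [16].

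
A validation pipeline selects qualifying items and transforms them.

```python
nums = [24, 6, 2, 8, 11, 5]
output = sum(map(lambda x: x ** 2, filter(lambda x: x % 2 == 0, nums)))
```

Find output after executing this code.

Step 1: Filter even numbers from [24, 6, 2, 8, 11, 5]: [24, 6, 2, 8]
Step 2: Square each: [576, 36, 4, 64]
Step 3: Sum = 680.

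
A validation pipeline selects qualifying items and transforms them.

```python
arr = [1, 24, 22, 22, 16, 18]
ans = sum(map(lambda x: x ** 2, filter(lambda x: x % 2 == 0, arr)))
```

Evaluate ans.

Step 1: Filter even numbers from [1, 24, 22, 22, 16, 18]: [24, 22, 22, 16, 18]
Step 2: Square each: [576, 484, 484, 256, 324]
Step 3: Sum = 2124.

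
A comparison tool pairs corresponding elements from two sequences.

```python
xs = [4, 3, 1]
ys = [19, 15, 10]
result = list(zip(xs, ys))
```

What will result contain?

Step 1: zip pairs elements at same index:
  Index 0: (4, 19)
  Index 1: (3, 15)
  Index 2: (1, 10)
Therefore result = [(4, 19), (3, 15), (1, 10)].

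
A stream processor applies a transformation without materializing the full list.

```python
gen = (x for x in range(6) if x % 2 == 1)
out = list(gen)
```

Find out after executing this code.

Step 1: Filter range(6) keeping only odd values:
  x=0: even, excluded
  x=1: odd, included
  x=2: even, excluded
  x=3: odd, included
  x=4: even, excluded
  x=5: odd, included
Therefore out = [1, 3, 5].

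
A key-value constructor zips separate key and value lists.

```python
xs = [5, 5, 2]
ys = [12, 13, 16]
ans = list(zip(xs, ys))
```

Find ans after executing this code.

Step 1: zip pairs elements at same index:
  Index 0: (5, 12)
  Index 1: (5, 13)
  Index 2: (2, 16)
Therefore ans = [(5, 12), (5, 13), (2, 16)].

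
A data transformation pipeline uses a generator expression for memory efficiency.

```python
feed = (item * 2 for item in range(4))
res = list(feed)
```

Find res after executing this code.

Step 1: For each item in range(4), compute item*2:
  item=0: 0*2 = 0
  item=1: 1*2 = 2
  item=2: 2*2 = 4
  item=3: 3*2 = 6
Therefore res = [0, 2, 4, 6].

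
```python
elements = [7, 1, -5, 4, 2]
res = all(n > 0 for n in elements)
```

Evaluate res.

Step 1: Check n > 0 for each element in [7, 1, -5, 4, 2]:
  7 > 0: True
  1 > 0: True
  -5 > 0: False
  4 > 0: True
  2 > 0: True
Step 2: all() returns False.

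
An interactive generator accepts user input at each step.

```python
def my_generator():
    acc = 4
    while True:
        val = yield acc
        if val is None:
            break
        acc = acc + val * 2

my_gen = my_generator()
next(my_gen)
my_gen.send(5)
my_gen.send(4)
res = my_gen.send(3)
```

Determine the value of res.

Step 1: next() -> yield acc=4.
Step 2: send(5) -> val=5, acc = 4 + 5*2 = 14, yield 14.
Step 3: send(4) -> val=4, acc = 14 + 4*2 = 22, yield 22.
Step 4: send(3) -> val=3, acc = 22 + 3*2 = 28, yield 28.
Therefore res = 28.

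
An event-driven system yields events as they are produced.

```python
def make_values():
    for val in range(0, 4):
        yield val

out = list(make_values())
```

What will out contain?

Step 1: The generator yields each value from range(0, 4).
Step 2: list() consumes all yields: [0, 1, 2, 3].
Therefore out = [0, 1, 2, 3].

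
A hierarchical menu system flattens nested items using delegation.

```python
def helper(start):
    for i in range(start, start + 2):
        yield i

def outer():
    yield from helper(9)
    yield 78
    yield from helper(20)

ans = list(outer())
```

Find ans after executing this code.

Step 1: outer() delegates to helper(9):
  yield 9
  yield 10
Step 2: yield 78
Step 3: Delegates to helper(20):
  yield 20
  yield 21
Therefore ans = [9, 10, 78, 20, 21].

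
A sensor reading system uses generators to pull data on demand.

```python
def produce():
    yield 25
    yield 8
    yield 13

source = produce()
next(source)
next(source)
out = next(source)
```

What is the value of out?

Step 1: produce() creates a generator.
Step 2: next(source) yields 25 (consumed and discarded).
Step 3: next(source) yields 8 (consumed and discarded).
Step 4: next(source) yields 13, assigned to out.
Therefore out = 13.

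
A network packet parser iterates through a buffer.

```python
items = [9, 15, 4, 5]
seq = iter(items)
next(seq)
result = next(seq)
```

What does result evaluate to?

Step 1: Create iterator over [9, 15, 4, 5].
Step 2: next() consumes 9.
Step 3: next() returns 15.
Therefore result = 15.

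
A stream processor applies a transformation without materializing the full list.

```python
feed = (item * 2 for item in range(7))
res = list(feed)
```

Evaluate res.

Step 1: For each item in range(7), compute item*2:
  item=0: 0*2 = 0
  item=1: 1*2 = 2
  item=2: 2*2 = 4
  item=3: 3*2 = 6
  item=4: 4*2 = 8
  item=5: 5*2 = 10
  item=6: 6*2 = 12
Therefore res = [0, 2, 4, 6, 8, 10, 12].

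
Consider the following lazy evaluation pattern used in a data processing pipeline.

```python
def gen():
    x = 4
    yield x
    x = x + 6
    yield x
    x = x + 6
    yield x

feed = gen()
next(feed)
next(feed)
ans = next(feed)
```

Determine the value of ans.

Step 1: Trace through generator execution:
  Yield 1: x starts at 4, yield 4
  Yield 2: x = 4 + 6 = 10, yield 10
  Yield 3: x = 10 + 6 = 16, yield 16
Step 2: First next() gets 4, second next() gets the second value, third next() yields 16.
Therefore ans = 16.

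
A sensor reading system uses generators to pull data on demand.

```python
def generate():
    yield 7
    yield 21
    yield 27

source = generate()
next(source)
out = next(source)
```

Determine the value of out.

Step 1: generate() creates a generator.
Step 2: next(source) yields 7 (consumed and discarded).
Step 3: next(source) yields 21, assigned to out.
Therefore out = 21.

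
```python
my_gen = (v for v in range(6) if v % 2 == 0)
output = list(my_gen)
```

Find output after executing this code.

Step 1: Filter range(6) keeping only even values:
  v=0: even, included
  v=1: odd, excluded
  v=2: even, included
  v=3: odd, excluded
  v=4: even, included
  v=5: odd, excluded
Therefore output = [0, 2, 4].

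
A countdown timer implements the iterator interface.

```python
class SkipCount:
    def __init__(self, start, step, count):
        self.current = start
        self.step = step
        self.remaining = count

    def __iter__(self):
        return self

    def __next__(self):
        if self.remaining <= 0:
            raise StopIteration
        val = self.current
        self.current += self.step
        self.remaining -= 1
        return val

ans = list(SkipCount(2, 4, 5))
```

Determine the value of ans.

Step 1: SkipCount starts at 2, increments by 4, for 5 steps:
  Yield 2, then current += 4
  Yield 6, then current += 4
  Yield 10, then current += 4
  Yield 14, then current += 4
  Yield 18, then current += 4
Therefore ans = [2, 6, 10, 14, 18].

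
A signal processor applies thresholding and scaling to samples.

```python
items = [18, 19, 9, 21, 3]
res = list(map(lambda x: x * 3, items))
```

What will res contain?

Step 1: Apply lambda x: x * 3 to each element:
  18 -> 54
  19 -> 57
  9 -> 27
  21 -> 63
  3 -> 9
Therefore res = [54, 57, 27, 63, 9].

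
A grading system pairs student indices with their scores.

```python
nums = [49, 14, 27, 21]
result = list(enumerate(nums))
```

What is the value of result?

Step 1: enumerate pairs each element with its index:
  (0, 49)
  (1, 14)
  (2, 27)
  (3, 21)
Therefore result = [(0, 49), (1, 14), (2, 27), (3, 21)].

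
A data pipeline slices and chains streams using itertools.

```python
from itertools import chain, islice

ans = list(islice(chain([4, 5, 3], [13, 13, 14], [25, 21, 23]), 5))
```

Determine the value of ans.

Step 1: chain([4, 5, 3], [13, 13, 14], [25, 21, 23]) = [4, 5, 3, 13, 13, 14, 25, 21, 23].
Step 2: islice takes first 5 elements: [4, 5, 3, 13, 13].
Therefore ans = [4, 5, 3, 13, 13].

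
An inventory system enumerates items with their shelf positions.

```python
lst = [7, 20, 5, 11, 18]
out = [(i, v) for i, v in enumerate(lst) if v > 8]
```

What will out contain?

Step 1: Filter enumerate([7, 20, 5, 11, 18]) keeping v > 8:
  (0, 7): 7 <= 8, excluded
  (1, 20): 20 > 8, included
  (2, 5): 5 <= 8, excluded
  (3, 11): 11 > 8, included
  (4, 18): 18 > 8, included
Therefore out = [(1, 20), (3, 11), (4, 18)].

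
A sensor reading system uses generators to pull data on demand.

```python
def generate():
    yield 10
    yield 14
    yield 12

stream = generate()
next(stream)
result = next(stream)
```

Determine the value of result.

Step 1: generate() creates a generator.
Step 2: next(stream) yields 10 (consumed and discarded).
Step 3: next(stream) yields 14, assigned to result.
Therefore result = 14.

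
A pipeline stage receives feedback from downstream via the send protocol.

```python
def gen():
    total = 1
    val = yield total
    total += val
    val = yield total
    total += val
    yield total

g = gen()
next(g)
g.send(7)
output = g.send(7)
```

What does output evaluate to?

Step 1: next() -> yield total=1.
Step 2: send(7) -> val=7, total = 1+7 = 8, yield 8.
Step 3: send(7) -> val=7, total = 8+7 = 15, yield 15.
Therefore output = 15.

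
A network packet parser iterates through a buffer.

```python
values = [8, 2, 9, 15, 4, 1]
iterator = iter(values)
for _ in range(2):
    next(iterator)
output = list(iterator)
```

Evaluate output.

Step 1: Create iterator over [8, 2, 9, 15, 4, 1].
Step 2: Advance 2 positions (consuming [8, 2]).
Step 3: list() collects remaining elements: [9, 15, 4, 1].
Therefore output = [9, 15, 4, 1].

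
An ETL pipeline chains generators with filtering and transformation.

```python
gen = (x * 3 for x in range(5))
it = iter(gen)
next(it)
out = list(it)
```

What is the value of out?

Step 1: Generator produces [0, 3, 6, 9, 12].
Step 2: next(it) consumes first element (0).
Step 3: list(it) collects remaining: [3, 6, 9, 12].
Therefore out = [3, 6, 9, 12].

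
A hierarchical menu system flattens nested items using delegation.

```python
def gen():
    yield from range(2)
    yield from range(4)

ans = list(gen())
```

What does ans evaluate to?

Step 1: Trace yields in order:
  yield 0
  yield 1
  yield 0
  yield 1
  yield 2
  yield 3
Therefore ans = [0, 1, 0, 1, 2, 3].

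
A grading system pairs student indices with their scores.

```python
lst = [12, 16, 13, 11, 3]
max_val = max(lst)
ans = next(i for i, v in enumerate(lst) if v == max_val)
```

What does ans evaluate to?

Step 1: max([12, 16, 13, 11, 3]) = 16.
Step 2: Find first index where value == 16:
  Index 0: 12 != 16
  Index 1: 16 == 16, found!
Therefore ans = 1.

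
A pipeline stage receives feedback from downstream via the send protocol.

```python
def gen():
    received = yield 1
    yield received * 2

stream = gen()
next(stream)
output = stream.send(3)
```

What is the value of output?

Step 1: next(stream) advances to first yield, producing 1.
Step 2: send(3) resumes, received = 3.
Step 3: yield received * 2 = 3 * 2 = 6.
Therefore output = 6.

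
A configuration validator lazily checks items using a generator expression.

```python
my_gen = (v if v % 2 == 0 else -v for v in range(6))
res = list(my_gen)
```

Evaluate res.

Step 1: For each v in range(6), yield v if even, else -v:
  v=0: even, yield 0
  v=1: odd, yield -1
  v=2: even, yield 2
  v=3: odd, yield -3
  v=4: even, yield 4
  v=5: odd, yield -5
Therefore res = [0, -1, 2, -3, 4, -5].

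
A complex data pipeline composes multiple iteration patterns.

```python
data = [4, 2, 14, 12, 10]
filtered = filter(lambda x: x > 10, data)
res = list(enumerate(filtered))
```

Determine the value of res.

Step 1: Filter [4, 2, 14, 12, 10] for > 10: [14, 12].
Step 2: enumerate re-indexes from 0: [(0, 14), (1, 12)].
Therefore res = [(0, 14), (1, 12)].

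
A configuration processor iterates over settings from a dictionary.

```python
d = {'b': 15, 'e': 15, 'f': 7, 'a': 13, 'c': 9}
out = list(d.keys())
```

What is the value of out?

Step 1: d.keys() returns the dictionary keys in insertion order.
Therefore out = ['b', 'e', 'f', 'a', 'c'].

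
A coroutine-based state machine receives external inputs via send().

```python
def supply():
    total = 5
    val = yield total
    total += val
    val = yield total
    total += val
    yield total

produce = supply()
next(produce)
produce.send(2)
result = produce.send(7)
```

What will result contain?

Step 1: next() -> yield total=5.
Step 2: send(2) -> val=2, total = 5+2 = 7, yield 7.
Step 3: send(7) -> val=7, total = 7+7 = 14, yield 14.
Therefore result = 14.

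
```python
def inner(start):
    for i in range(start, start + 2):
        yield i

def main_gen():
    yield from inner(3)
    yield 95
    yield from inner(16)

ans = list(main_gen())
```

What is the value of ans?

Step 1: main_gen() delegates to inner(3):
  yield 3
  yield 4
Step 2: yield 95
Step 3: Delegates to inner(16):
  yield 16
  yield 17
Therefore ans = [3, 4, 95, 16, 17].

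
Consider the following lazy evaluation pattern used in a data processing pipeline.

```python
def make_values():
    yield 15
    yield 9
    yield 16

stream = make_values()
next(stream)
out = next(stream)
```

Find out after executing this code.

Step 1: make_values() creates a generator.
Step 2: next(stream) yields 15 (consumed and discarded).
Step 3: next(stream) yields 9, assigned to out.
Therefore out = 9.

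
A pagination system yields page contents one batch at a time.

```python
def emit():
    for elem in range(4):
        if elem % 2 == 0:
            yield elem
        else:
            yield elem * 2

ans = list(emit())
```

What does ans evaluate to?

Step 1: For each elem in range(4), yield elem if even, else elem*2:
  elem=0 (even): yield 0
  elem=1 (odd): yield 1*2 = 2
  elem=2 (even): yield 2
  elem=3 (odd): yield 3*2 = 6
Therefore ans = [0, 2, 2, 6].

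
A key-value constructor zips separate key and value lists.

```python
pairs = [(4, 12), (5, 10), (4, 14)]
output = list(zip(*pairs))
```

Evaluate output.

Step 1: zip(*pairs) transposes: unzips [(4, 12), (5, 10), (4, 14)] into separate sequences.
Step 2: First elements: (4, 5, 4), second elements: (12, 10, 14).
Therefore output = [(4, 5, 4), (12, 10, 14)].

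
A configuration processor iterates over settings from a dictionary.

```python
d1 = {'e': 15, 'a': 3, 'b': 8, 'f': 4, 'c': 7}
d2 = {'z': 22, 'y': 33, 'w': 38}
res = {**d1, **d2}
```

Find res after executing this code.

Step 1: Merge d1 and d2 (d2 values override on key conflicts).
Step 2: d1 has keys ['e', 'a', 'b', 'f', 'c'], d2 has keys ['z', 'y', 'w'].
Therefore res = {'e': 15, 'a': 3, 'b': 8, 'f': 4, 'c': 7, 'z': 22, 'y': 33, 'w': 38}.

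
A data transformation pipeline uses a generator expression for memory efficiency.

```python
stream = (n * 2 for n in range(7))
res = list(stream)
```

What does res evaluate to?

Step 1: For each n in range(7), compute n*2:
  n=0: 0*2 = 0
  n=1: 1*2 = 2
  n=2: 2*2 = 4
  n=3: 3*2 = 6
  n=4: 4*2 = 8
  n=5: 5*2 = 10
  n=6: 6*2 = 12
Therefore res = [0, 2, 4, 6, 8, 10, 12].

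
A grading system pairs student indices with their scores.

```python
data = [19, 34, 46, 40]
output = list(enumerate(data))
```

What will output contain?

Step 1: enumerate pairs each element with its index:
  (0, 19)
  (1, 34)
  (2, 46)
  (3, 40)
Therefore output = [(0, 19), (1, 34), (2, 46), (3, 40)].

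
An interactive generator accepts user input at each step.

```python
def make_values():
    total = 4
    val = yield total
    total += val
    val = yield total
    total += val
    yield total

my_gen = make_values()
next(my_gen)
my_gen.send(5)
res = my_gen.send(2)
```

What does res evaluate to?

Step 1: next() -> yield total=4.
Step 2: send(5) -> val=5, total = 4+5 = 9, yield 9.
Step 3: send(2) -> val=2, total = 9+2 = 11, yield 11.
Therefore res = 11.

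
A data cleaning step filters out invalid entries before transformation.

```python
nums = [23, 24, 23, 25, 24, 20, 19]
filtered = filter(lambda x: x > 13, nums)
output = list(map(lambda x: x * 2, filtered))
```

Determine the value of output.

Step 1: Filter nums for elements > 13:
  23: kept
  24: kept
  23: kept
  25: kept
  24: kept
  20: kept
  19: kept
Step 2: Map x * 2 on filtered [23, 24, 23, 25, 24, 20, 19]:
  23 -> 46
  24 -> 48
  23 -> 46
  25 -> 50
  24 -> 48
  20 -> 40
  19 -> 38
Therefore output = [46, 48, 46, 50, 48, 40, 38].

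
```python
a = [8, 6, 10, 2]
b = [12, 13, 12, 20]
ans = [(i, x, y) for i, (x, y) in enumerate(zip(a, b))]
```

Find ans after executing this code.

Step 1: enumerate(zip(a, b)) gives index with paired elements:
  i=0: (8, 12)
  i=1: (6, 13)
  i=2: (10, 12)
  i=3: (2, 20)
Therefore ans = [(0, 8, 12), (1, 6, 13), (2, 10, 12), (3, 2, 20)].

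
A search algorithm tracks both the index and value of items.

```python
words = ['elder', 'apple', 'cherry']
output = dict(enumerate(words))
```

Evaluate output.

Step 1: enumerate pairs indices with words:
  0 -> 'elder'
  1 -> 'apple'
  2 -> 'cherry'
Therefore output = {0: 'elder', 1: 'apple', 2: 'cherry'}.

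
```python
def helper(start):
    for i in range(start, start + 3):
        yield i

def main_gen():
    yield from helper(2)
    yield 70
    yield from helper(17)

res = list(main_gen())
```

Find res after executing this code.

Step 1: main_gen() delegates to helper(2):
  yield 2
  yield 3
  yield 4
Step 2: yield 70
Step 3: Delegates to helper(17):
  yield 17
  yield 18
  yield 19
Therefore res = [2, 3, 4, 70, 17, 18, 19].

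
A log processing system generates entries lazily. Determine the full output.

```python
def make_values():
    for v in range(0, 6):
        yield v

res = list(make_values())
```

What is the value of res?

Step 1: The generator yields each value from range(0, 6).
Step 2: list() consumes all yields: [0, 1, 2, 3, 4, 5].
Therefore res = [0, 1, 2, 3, 4, 5].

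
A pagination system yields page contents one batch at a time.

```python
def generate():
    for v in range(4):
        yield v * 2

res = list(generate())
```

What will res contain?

Step 1: For each v in range(4), yield v * 2:
  v=0: yield 0 * 2 = 0
  v=1: yield 1 * 2 = 2
  v=2: yield 2 * 2 = 4
  v=3: yield 3 * 2 = 6
Therefore res = [0, 2, 4, 6].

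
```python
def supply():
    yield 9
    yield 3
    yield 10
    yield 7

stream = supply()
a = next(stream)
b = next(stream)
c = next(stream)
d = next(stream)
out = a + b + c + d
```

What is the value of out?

Step 1: Create generator and consume all values:
  a = next(stream) = 9
  b = next(stream) = 3
  c = next(stream) = 10
  d = next(stream) = 7
Step 2: out = 9 + 3 + 10 + 7 = 29.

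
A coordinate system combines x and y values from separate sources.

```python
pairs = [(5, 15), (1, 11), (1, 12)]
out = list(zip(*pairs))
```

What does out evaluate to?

Step 1: zip(*pairs) transposes: unzips [(5, 15), (1, 11), (1, 12)] into separate sequences.
Step 2: First elements: (5, 1, 1), second elements: (15, 11, 12).
Therefore out = [(5, 1, 1), (15, 11, 12)].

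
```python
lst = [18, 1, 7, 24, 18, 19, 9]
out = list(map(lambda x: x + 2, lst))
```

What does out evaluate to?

Step 1: Apply lambda x: x + 2 to each element:
  18 -> 20
  1 -> 3
  7 -> 9
  24 -> 26
  18 -> 20
  19 -> 21
  9 -> 11
Therefore out = [20, 3, 9, 26, 20, 21, 11].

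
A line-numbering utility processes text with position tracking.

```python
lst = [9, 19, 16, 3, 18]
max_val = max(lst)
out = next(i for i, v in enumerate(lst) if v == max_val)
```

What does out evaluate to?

Step 1: max([9, 19, 16, 3, 18]) = 19.
Step 2: Find first index where value == 19:
  Index 0: 9 != 19
  Index 1: 19 == 19, found!
Therefore out = 1.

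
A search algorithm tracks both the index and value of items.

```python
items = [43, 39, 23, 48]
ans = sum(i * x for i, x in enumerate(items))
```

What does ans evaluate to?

Step 1: Compute i * x for each (i, x) in enumerate([43, 39, 23, 48]):
  i=0, x=43: 0*43 = 0
  i=1, x=39: 1*39 = 39
  i=2, x=23: 2*23 = 46
  i=3, x=48: 3*48 = 144
Step 2: sum = 0 + 39 + 46 + 144 = 229.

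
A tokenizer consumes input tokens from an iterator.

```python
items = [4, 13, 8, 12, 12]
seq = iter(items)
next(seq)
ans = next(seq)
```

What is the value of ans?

Step 1: Create iterator over [4, 13, 8, 12, 12].
Step 2: next() consumes 4.
Step 3: next() returns 13.
Therefore ans = 13.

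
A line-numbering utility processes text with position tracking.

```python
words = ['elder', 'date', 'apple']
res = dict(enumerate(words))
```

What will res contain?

Step 1: enumerate pairs indices with words:
  0 -> 'elder'
  1 -> 'date'
  2 -> 'apple'
Therefore res = {0: 'elder', 1: 'date', 2: 'apple'}.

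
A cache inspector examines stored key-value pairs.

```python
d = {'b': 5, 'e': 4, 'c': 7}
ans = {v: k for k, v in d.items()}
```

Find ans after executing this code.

Step 1: Invert dict (swap keys and values):
  'b': 5 -> 5: 'b'
  'e': 4 -> 4: 'e'
  'c': 7 -> 7: 'c'
Therefore ans = {5: 'b', 4: 'e', 7: 'c'}.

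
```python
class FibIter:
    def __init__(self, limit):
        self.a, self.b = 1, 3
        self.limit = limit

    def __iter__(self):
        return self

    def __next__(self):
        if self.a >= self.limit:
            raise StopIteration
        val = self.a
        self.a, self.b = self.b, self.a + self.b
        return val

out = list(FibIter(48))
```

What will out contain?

Step 1: Fibonacci-like sequence (a=1, b=3) until >= 48:
  Yield 1, then a,b = 3,4
  Yield 3, then a,b = 4,7
  Yield 4, then a,b = 7,11
  Yield 7, then a,b = 11,18
  Yield 11, then a,b = 18,29
  Yield 18, then a,b = 29,47
  Yield 29, then a,b = 47,76
  Yield 47, then a,b = 76,123
Step 2: 76 >= 48, stop.
Therefore out = [1, 3, 4, 7, 11, 18, 29, 47].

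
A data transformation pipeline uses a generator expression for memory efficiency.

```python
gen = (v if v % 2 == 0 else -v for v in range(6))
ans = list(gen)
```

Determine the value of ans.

Step 1: For each v in range(6), yield v if even, else -v:
  v=0: even, yield 0
  v=1: odd, yield -1
  v=2: even, yield 2
  v=3: odd, yield -3
  v=4: even, yield 4
  v=5: odd, yield -5
Therefore ans = [0, -1, 2, -3, 4, -5].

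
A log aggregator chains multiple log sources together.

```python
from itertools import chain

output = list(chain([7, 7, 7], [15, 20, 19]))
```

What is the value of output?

Step 1: chain() concatenates iterables: [7, 7, 7] + [15, 20, 19].
Therefore output = [7, 7, 7, 15, 20, 19].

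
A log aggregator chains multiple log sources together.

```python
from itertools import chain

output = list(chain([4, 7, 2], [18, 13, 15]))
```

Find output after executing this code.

Step 1: chain() concatenates iterables: [4, 7, 2] + [18, 13, 15].
Therefore output = [4, 7, 2, 18, 13, 15].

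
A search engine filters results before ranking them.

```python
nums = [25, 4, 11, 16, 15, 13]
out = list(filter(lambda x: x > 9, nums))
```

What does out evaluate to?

Step 1: Filter elements > 9:
  25: kept
  4: removed
  11: kept
  16: kept
  15: kept
  13: kept
Therefore out = [25, 11, 16, 15, 13].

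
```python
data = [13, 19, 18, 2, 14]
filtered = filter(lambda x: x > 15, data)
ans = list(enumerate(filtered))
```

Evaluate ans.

Step 1: Filter [13, 19, 18, 2, 14] for > 15: [19, 18].
Step 2: enumerate re-indexes from 0: [(0, 19), (1, 18)].
Therefore ans = [(0, 19), (1, 18)].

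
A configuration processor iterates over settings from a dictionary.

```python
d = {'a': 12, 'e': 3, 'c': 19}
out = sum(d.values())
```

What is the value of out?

Step 1: d.values() = [12, 3, 19].
Step 2: sum = 34.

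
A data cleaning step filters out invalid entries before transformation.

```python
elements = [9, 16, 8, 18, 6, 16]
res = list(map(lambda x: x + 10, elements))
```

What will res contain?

Step 1: Apply lambda x: x + 10 to each element:
  9 -> 19
  16 -> 26
  8 -> 18
  18 -> 28
  6 -> 16
  16 -> 26
Therefore res = [19, 26, 18, 28, 16, 26].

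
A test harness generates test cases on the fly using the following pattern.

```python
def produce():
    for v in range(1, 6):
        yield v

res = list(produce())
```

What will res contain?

Step 1: The generator yields each value from range(1, 6).
Step 2: list() consumes all yields: [1, 2, 3, 4, 5].
Therefore res = [1, 2, 3, 4, 5].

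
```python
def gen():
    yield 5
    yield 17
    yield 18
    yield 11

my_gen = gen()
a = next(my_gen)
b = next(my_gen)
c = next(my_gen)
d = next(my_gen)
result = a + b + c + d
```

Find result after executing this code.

Step 1: Create generator and consume all values:
  a = next(my_gen) = 5
  b = next(my_gen) = 17
  c = next(my_gen) = 18
  d = next(my_gen) = 11
Step 2: result = 5 + 17 + 18 + 11 = 51.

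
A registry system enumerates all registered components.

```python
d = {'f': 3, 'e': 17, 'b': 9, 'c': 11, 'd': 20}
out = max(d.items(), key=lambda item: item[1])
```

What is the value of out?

Step 1: Find item with maximum value:
  ('f', 3)
  ('e', 17)
  ('b', 9)
  ('c', 11)
  ('d', 20)
Step 2: Maximum value is 20 at key 'd'.
Therefore out = ('d', 20).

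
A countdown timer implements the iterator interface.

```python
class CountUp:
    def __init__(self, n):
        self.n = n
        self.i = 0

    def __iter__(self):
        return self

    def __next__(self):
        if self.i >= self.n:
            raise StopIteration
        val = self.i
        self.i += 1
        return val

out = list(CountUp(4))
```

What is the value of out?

Step 1: CountUp(4) creates an iterator counting 0 to 3.
Step 2: list() consumes all values: [0, 1, 2, 3].
Therefore out = [0, 1, 2, 3].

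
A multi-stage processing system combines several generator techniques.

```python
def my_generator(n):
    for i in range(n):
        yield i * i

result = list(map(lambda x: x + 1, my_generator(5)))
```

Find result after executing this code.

Step 1: my_generator(5) yields squares: [0, 1, 4, 9, 16].
Step 2: map adds 1 to each: [1, 2, 5, 10, 17].
Therefore result = [1, 2, 5, 10, 17].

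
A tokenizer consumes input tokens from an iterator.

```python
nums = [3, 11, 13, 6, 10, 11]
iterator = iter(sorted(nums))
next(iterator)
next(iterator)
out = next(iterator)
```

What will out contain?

Step 1: sorted([3, 11, 13, 6, 10, 11]) = [3, 6, 10, 11, 11, 13].
Step 2: Create iterator and skip 2 elements.
Step 3: next() returns 10.
Therefore out = 10.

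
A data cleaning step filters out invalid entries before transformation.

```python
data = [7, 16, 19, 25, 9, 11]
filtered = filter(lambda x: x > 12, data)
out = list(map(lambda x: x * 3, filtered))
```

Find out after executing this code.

Step 1: Filter data for elements > 12:
  7: removed
  16: kept
  19: kept
  25: kept
  9: removed
  11: removed
Step 2: Map x * 3 on filtered [16, 19, 25]:
  16 -> 48
  19 -> 57
  25 -> 75
Therefore out = [48, 57, 75].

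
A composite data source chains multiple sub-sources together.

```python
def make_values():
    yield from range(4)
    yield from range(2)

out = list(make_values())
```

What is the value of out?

Step 1: Trace yields in order:
  yield 0
  yield 1
  yield 2
  yield 3
  yield 0
  yield 1
Therefore out = [0, 1, 2, 3, 0, 1].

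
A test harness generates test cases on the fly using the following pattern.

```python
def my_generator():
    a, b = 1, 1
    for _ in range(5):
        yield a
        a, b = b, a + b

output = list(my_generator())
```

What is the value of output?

Step 1: Fibonacci-like sequence starting with a=1, b=1:
  Iteration 1: yield a=1, then a,b = 1,2
  Iteration 2: yield a=1, then a,b = 2,3
  Iteration 3: yield a=2, then a,b = 3,5
  Iteration 4: yield a=3, then a,b = 5,8
  Iteration 5: yield a=5, then a,b = 8,13
Therefore output = [1, 1, 2, 3, 5].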